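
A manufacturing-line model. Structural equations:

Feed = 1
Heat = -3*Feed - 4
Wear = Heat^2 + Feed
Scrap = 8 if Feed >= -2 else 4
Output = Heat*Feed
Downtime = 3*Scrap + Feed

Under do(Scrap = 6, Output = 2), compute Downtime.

The joint intervention fixes Scrap = 6, Output = 2, removing each variable's own equation.
Downtime = 3*Scrap + Feed  [with Scrap=6, Feed=1]  = 19

19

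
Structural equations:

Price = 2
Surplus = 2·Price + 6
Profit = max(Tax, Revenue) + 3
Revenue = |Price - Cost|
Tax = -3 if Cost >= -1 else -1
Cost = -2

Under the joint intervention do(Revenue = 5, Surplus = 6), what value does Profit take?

The joint intervention fixes Revenue = 5, Surplus = 6, removing each variable's own equation.
Tax = -3 if Cost >= -1 else -1  [with Cost=-2]  = -1
Profit = max(Tax, Revenue) + 3  [with Tax=-1, Revenue=5]  = 8

8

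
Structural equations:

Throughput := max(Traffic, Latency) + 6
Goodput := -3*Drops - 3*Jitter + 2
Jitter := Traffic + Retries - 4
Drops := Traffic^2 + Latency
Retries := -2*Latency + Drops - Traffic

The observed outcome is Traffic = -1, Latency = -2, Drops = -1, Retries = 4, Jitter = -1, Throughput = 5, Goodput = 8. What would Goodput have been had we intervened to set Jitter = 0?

Under do(Jitter=0), the mechanism Jitter := Traffic + Retries - 4 is discarded; Jitter is fixed at 0.
Drops = Traffic^2 + Latency  [with Traffic=-1, Latency=-2]  = -1
Goodput = -3*Drops - 3*Jitter + 2  [with Drops=-1, Jitter=0]  = 5

5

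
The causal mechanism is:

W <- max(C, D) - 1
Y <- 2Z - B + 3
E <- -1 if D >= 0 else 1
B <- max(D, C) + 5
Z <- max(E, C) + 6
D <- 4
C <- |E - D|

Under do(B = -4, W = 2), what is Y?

Under do(B = -4, W = 2), each intervened variable's structural equation is replaced by its fixed value.
E = -1 if D >= 0 else 1  [with D=4]  = -1
C = |E - D|  [with E=-1, D=4]  = 5
Z = max(E, C) + 6  [with E=-1, C=5]  = 11
Y = 2Z - B + 3  [with Z=11, B=-4]  = 29

29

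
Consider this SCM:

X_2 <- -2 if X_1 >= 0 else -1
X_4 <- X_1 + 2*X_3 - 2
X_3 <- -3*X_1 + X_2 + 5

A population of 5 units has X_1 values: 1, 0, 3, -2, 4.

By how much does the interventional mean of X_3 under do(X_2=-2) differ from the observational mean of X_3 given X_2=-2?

2.4

do(X_2=-2) breaks X_2's dependence on X_1. With X_2=-2 fixed, X_3 across the units is 0, 3, -6, 9, -9, mean -0.6.
E[X_3|X_2=-2] averages over only the 4 units with X_2=-2 (X_1 = 1, 0, 3, 4): X_3 = 0, 3, -6, -9, mean -3.
Difference = -0.6 − (-3) = 2.4.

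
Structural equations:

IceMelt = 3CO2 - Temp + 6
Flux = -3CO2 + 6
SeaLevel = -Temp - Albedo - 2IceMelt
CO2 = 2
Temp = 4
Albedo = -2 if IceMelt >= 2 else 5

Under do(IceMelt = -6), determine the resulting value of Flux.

0

The intervention breaks the incoming arrows to IceMelt: IceMelt = 3CO2 - Temp + 6 no longer applies, and IceMelt = -6.
No directed path runs from IceMelt to Flux, so Flux keeps its natural value.
Flux = -3CO2 + 6  [with CO2=2]  = 0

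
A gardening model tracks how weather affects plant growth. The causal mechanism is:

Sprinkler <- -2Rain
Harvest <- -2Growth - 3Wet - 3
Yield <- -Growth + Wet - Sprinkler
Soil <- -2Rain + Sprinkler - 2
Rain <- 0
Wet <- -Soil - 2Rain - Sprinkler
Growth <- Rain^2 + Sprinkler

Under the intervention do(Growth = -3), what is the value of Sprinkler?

Under do(Growth=-3), the mechanism Growth <- Rain^2 + Sprinkler is discarded; Growth is fixed at -3.
No directed path runs from Growth to Sprinkler, so Sprinkler keeps its natural value.
Sprinkler = -2Rain  [with Rain=0]  = 0

0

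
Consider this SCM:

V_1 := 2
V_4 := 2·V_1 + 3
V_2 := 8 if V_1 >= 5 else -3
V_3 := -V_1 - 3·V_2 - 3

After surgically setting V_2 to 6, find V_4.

7

Under do(V_2=6), the mechanism V_2 := 8 if V_1 >= 5 else -3 is discarded; V_2 is fixed at 6.
Since V_4 is not a descendant of the intervened variable, it is unaffected.
V_4 = 2·V_1 + 3  [with V_1=2]  = 7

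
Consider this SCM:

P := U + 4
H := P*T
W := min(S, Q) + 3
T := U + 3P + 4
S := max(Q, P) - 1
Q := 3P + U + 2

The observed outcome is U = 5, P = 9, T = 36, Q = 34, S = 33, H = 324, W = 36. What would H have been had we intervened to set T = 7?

63

The intervention breaks the incoming arrows to T: T := U + 3P + 4 no longer applies, and T = 7.
P = U + 4  [with U=5]  = 9
H = P*T  [with P=9, T=7]  = 63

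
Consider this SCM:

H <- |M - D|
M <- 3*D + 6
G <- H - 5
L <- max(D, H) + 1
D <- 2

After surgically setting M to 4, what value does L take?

3

Under do(M=4), the mechanism M <- 3*D + 6 is discarded; M is fixed at 4.
H = |M - D|  [with M=4, D=2]  = 2
L = max(D, H) + 1  [with D=2, H=2]  = 3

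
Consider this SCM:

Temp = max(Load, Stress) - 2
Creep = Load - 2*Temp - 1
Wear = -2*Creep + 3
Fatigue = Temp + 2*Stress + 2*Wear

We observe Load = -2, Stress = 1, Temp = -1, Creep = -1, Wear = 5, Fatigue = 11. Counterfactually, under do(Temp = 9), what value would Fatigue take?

The intervention breaks the incoming arrows to Temp: Temp = max(Load, Stress) - 2 no longer applies, and Temp = 9.
Creep = Load - 2*Temp - 1  [with Load=-2, Temp=9]  = -21
Wear = -2*Creep + 3  [with Creep=-21]  = 45
Fatigue = Temp + 2*Stress + 2*Wear  [with Temp=9, Stress=1, Wear=45]  = 101

101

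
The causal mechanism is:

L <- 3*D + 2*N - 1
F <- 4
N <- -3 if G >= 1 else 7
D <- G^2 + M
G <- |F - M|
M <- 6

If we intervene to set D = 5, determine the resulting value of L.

8

Under do(D=5), the mechanism D <- G^2 + M is discarded; D is fixed at 5.
G = |F - M|  [with F=4, M=6]  = 2
N = -3 if G >= 1 else 7  [with G=2]  = -3
L = 3*D + 2*N - 1  [with D=5, N=-3]  = 8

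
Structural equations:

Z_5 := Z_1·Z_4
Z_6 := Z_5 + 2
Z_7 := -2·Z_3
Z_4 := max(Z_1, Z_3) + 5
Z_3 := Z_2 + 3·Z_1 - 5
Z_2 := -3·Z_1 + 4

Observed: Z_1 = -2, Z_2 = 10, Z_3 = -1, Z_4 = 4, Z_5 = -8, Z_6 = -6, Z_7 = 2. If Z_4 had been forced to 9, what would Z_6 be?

Under do(Z_4=9), the mechanism Z_4 := max(Z_1, Z_3) + 5 is discarded; Z_4 is fixed at 9.
Z_5 = Z_1·Z_4  [with Z_1=-2, Z_4=9]  = -18
Z_6 = Z_5 + 2  [with Z_5=-18]  = -16

-16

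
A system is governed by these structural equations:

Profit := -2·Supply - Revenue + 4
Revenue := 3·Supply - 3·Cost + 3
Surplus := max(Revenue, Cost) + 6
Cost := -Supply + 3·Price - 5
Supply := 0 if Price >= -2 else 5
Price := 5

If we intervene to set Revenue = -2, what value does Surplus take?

Under do(Revenue=-2), the mechanism Revenue := 3·Supply - 3·Cost + 3 is discarded; Revenue is fixed at -2.
Supply = 0 if Price >= -2 else 5  [with Price=5]  = 0
Cost = -Supply + 3·Price - 5  [with Supply=0, Price=5]  = 10
Surplus = max(Revenue, Cost) + 6  [with Revenue=-2, Cost=10]  = 16

16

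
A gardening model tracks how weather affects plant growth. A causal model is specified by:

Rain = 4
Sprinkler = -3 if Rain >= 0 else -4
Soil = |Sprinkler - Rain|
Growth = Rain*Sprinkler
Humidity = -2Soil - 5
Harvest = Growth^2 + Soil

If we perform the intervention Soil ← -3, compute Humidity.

1

do(Soil=-3) replaces the equation Soil = |Sprinkler - Rain| with the constant Soil = -3.
Humidity = -2Soil - 5  [with Soil=-3]  = 1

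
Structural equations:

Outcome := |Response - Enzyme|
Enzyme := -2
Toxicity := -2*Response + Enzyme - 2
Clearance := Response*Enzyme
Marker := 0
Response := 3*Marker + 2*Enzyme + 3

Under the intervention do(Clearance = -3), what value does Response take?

-1

do(Clearance=-3) replaces the equation Clearance := Response*Enzyme with the constant Clearance = -3.
Response is not downstream of the intervention, so its value is determined by the original equations.
Response = 3*Marker + 2*Enzyme + 3  [with Marker=0, Enzyme=-2]  = -1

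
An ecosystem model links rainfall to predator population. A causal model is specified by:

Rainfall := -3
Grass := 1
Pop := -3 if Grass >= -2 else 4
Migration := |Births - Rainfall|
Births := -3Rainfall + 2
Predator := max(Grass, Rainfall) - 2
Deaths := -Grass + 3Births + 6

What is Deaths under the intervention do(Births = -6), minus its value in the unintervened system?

Intervening sets Births = -6 and removes its equation (Births := -3Rainfall + 2).
Deaths = -Grass + 3Births + 6  [with Grass=1, Births=-6]  = -13
Without intervention: Births = -3Rainfall + 2  [with Rainfall=-3]  = 11; Deaths = -Grass + 3Births + 6  [with Grass=1, Births=11]  = 38.
Change = -13 − 38 = -51.

-51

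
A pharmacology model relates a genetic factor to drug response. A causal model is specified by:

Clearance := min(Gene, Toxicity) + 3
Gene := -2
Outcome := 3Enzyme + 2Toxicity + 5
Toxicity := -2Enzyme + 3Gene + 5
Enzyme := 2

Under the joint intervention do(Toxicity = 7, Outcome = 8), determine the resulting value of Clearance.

1

The joint intervention fixes Toxicity = 7, Outcome = 8, removing each variable's own equation.
Clearance = min(Gene, Toxicity) + 3  [with Gene=-2, Toxicity=7]  = 1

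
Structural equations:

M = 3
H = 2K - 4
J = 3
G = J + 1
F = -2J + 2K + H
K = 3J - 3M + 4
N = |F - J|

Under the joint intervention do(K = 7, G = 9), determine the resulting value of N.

Under do(K = 7, G = 9), each intervened variable's structural equation is replaced by its fixed value.
H = 2K - 4  [with K=7]  = 10
F = -2J + 2K + H  [with J=3, K=7, H=10]  = 18
N = |F - J|  [with F=18, J=3]  = 15

15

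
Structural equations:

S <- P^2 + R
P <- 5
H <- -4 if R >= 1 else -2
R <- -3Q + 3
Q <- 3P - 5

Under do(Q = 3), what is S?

19

Under do(Q=3), the mechanism Q <- 3P - 5 is discarded; Q is fixed at 3.
R = -3Q + 3  [with Q=3]  = -6
S = P^2 + R  [with P=5, R=-6]  = 19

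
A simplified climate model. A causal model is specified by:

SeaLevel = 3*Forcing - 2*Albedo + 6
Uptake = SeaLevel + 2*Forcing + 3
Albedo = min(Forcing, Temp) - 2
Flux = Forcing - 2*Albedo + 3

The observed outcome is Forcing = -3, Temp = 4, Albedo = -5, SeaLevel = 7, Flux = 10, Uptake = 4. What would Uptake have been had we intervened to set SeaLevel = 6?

3

Under do(SeaLevel=6), the mechanism SeaLevel = 3*Forcing - 2*Albedo + 6 is discarded; SeaLevel is fixed at 6.
Uptake = SeaLevel + 2*Forcing + 3  [with SeaLevel=6, Forcing=-3]  = 3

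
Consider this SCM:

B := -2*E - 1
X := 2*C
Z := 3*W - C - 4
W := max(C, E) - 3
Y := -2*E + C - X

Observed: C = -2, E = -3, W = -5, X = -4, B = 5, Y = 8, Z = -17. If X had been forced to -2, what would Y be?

Under do(X=-2), the mechanism X := 2*C is discarded; X is fixed at -2.
Y = -2*E + C - X  [with E=-3, C=-2, X=-2]  = 6

6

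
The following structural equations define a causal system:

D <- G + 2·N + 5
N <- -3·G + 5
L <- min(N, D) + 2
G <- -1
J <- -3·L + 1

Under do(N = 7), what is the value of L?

Under do(N=7), the mechanism N <- -3·G + 5 is discarded; N is fixed at 7.
D = G + 2·N + 5  [with G=-1, N=7]  = 18
L = min(N, D) + 2  [with N=7, D=18]  = 9

9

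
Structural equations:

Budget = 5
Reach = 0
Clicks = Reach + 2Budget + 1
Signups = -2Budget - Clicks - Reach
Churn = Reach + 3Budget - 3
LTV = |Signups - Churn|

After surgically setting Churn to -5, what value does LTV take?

16

The intervention breaks the incoming arrows to Churn: Churn = Reach + 3Budget - 3 no longer applies, and Churn = -5.
Clicks = Reach + 2Budget + 1  [with Reach=0, Budget=5]  = 11
Signups = -2Budget - Clicks - Reach  [with Budget=5, Clicks=11, Reach=0]  = -21
LTV = |Signups - Churn|  [with Signups=-21, Churn=-5]  = 16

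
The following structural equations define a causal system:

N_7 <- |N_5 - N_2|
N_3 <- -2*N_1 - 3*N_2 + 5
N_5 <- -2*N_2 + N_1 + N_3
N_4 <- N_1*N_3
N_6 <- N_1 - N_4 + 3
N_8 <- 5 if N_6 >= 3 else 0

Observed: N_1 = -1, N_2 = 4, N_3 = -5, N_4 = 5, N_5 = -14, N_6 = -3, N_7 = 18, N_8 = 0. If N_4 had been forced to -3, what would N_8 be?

5

do(N_4=-3) replaces the equation N_4 <- N_1*N_3 with the constant N_4 = -3.
N_6 = N_1 - N_4 + 3  [with N_1=-1, N_4=-3]  = 5
N_8 = 5 if N_6 >= 3 else 0  [with N_6=5]  = 5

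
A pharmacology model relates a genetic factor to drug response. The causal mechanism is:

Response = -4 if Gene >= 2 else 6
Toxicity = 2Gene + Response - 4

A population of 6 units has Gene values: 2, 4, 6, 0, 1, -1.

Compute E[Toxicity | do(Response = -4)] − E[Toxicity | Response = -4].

do(Response=-4) breaks Response's dependence on Gene. With Response=-4 fixed, Toxicity across the units is -4, 0, 4, -8, -6, -10, mean -4.
Conditioning on Response=-4 selects the 3 unit(s) with Gene ∈ {2, 4, 6}. Their Toxicity values: -4, 0, 4. Mean = 0.
Difference = -4 − 0 = -4.

-4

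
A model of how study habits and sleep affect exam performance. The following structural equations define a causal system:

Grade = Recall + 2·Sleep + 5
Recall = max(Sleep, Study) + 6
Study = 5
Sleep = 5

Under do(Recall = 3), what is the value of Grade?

18

The intervention breaks the incoming arrows to Recall: Recall = max(Sleep, Study) + 6 no longer applies, and Recall = 3.
Grade = Recall + 2·Sleep + 5  [with Recall=3, Sleep=5]  = 18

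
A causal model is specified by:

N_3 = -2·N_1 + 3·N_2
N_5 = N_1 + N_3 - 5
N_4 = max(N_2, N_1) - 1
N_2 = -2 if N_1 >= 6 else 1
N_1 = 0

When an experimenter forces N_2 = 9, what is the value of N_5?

do(N_2=9) replaces the equation N_2 = -2 if N_1 >= 6 else 1 with the constant N_2 = 9.
N_3 = -2·N_1 + 3·N_2  [with N_1=0, N_2=9]  = 27
N_5 = N_1 + N_3 - 5  [with N_1=0, N_3=27]  = 22

22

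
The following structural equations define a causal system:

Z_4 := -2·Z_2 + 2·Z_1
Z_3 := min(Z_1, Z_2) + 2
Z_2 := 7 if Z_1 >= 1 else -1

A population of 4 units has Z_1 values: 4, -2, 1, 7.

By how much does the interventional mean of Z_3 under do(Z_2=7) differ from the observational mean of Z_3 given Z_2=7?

-1.5

do(Z_2=7) breaks Z_2's dependence on Z_1. With Z_2=7 fixed, Z_3 across the units is 6, 0, 3, 9, mean 4.5.
Observing Z_2=7 restricts to units where Z_2's equation naturally yields 7: Z_1 ∈ {4, 1, 7}. In that subpopulation Z_3 = 6, 3, 9, mean 6.
Difference = 4.5 − 6 = -1.5.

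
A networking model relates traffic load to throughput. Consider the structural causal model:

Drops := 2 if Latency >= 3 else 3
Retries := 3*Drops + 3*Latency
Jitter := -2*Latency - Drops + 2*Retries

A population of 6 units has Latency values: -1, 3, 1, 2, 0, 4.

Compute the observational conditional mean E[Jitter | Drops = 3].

E[Jitter|Drops=3] averages over only the 4 units with Drops=3 (Latency = -1, 1, 2, 0): Jitter = 11, 19, 23, 15, mean 17.

17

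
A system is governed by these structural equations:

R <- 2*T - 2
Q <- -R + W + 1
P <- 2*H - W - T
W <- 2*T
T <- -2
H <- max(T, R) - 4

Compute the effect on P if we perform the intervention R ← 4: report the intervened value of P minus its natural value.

12

The intervention breaks the incoming arrows to R: R <- 2*T - 2 no longer applies, and R = 4.
W = 2*T  [with T=-2]  = -4
H = max(T, R) - 4  [with T=-2, R=4]  = 0
P = 2*H - W - T  [with H=0, W=-4, T=-2]  = 6
Without intervention: W = 2*T  [with T=-2]  = -4; R = 2*T - 2  [with T=-2]  = -6; H = max(T, R) - 4  [with T=-2, R=-6]  = -6; P = 2*H - W - T  [with H=-6, W=-4, T=-2]  = -6.
Change = 6 − (-6) = 12.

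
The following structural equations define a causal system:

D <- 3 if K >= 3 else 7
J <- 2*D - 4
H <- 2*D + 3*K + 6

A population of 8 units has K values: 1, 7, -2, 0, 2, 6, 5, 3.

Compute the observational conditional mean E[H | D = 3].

27.75

Observing D=3 restricts to units where D's equation naturally yields 3: K ∈ {7, 6, 5, 3}. In that subpopulation H = 33, 30, 27, 21, mean 27.75.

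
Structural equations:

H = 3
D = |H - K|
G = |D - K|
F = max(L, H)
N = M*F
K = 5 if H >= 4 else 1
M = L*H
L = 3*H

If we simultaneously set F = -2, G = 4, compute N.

The joint intervention fixes F = -2, G = 4, removing each variable's own equation.
L = 3*H  [with H=3]  = 9
M = L*H  [with L=9, H=3]  = 27
N = M*F  [with M=27, F=-2]  = -54

-54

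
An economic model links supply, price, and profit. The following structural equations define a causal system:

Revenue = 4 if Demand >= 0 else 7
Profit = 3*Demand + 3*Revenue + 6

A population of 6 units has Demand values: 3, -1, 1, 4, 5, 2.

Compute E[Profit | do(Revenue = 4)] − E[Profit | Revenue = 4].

-2

do(Revenue=4) breaks Revenue's dependence on Demand. With Revenue=4 fixed, Profit across the units is 27, 15, 21, 30, 33, 24, mean 25.
Observing Revenue=4 restricts to units where Revenue's equation naturally yields 4: Demand ∈ {3, 1, 4, 5, 2}. In that subpopulation Profit = 27, 21, 30, 33, 24, mean 27.
Difference = 25 − 27 = -2.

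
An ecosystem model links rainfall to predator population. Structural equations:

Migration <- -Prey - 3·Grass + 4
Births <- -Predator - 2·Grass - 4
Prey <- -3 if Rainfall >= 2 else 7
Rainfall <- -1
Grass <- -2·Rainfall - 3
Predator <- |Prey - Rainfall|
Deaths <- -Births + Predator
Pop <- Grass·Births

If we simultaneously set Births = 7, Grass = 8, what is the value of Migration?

-27

Setting Births = 7, Grass = 8 by intervention discards those variables' equations.
Prey = -3 if Rainfall >= 2 else 7  [with Rainfall=-1]  = 7
Migration = -Prey - 3·Grass + 4  [with Prey=7, Grass=8]  = -27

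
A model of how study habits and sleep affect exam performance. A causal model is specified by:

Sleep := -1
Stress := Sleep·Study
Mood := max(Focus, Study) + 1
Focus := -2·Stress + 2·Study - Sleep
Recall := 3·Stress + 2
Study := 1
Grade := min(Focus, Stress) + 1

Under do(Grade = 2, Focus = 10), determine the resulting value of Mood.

11

Under do(Grade = 2, Focus = 10), each intervened variable's structural equation is replaced by its fixed value.
Mood = max(Focus, Study) + 1  [with Focus=10, Study=1]  = 11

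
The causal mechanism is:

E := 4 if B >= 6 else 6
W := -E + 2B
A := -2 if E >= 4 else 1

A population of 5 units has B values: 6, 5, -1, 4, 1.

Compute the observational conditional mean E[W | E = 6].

-1.5

E[W|E=6] averages over only the 4 units with E=6 (B = 5, -1, 4, 1): W = 4, -8, 2, -4, mean -1.5.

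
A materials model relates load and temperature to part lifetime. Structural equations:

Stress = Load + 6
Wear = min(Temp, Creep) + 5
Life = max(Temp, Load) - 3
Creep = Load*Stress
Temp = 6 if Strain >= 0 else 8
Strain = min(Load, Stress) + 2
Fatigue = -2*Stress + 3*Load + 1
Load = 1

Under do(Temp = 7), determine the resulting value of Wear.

12

Under do(Temp=7), the mechanism Temp = 6 if Strain >= 0 else 8 is discarded; Temp is fixed at 7.
Stress = Load + 6  [with Load=1]  = 7
Creep = Load*Stress  [with Load=1, Stress=7]  = 7
Wear = min(Temp, Creep) + 5  [with Temp=7, Creep=7]  = 12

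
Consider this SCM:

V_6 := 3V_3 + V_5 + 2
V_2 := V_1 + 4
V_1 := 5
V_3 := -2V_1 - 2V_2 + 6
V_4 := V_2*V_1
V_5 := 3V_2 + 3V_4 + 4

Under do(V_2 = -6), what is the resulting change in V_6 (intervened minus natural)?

-180

Under do(V_2=-6), the mechanism V_2 := V_1 + 4 is discarded; V_2 is fixed at -6.
V_3 = -2V_1 - 2V_2 + 6  [with V_1=5, V_2=-6]  = 8
V_4 = V_2*V_1  [with V_2=-6, V_1=5]  = -30
V_5 = 3V_2 + 3V_4 + 4  [with V_2=-6, V_4=-30]  = -104
V_6 = 3V_3 + V_5 + 2  [with V_3=8, V_5=-104]  = -78
Without intervention: V_2 = V_1 + 4  [with V_1=5]  = 9; V_3 = -2V_1 - 2V_2 + 6  [with V_1=5, V_2=9]  = -22; V_4 = V_2*V_1  [with V_2=9, V_1=5]  = 45; V_5 = 3V_2 + 3V_4 + 4  [with V_2=9, V_4=45]  = 166; V_6 = 3V_3 + V_5 + 2  [with V_3=-22, V_5=166]  = 102.
Change = -78 − 102 = -180.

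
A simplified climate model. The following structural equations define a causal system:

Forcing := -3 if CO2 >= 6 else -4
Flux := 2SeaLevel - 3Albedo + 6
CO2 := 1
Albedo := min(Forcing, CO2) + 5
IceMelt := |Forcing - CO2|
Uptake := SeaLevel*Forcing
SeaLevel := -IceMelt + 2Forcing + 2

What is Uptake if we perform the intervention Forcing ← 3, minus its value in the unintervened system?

Under do(Forcing=3), the mechanism Forcing := -3 if CO2 >= 6 else -4 is discarded; Forcing is fixed at 3.
IceMelt = |Forcing - CO2|  [with Forcing=3, CO2=1]  = 2
SeaLevel = -IceMelt + 2Forcing + 2  [with IceMelt=2, Forcing=3]  = 6
Uptake = SeaLevel*Forcing  [with SeaLevel=6, Forcing=3]  = 18
Without intervention: Forcing = -3 if CO2 >= 6 else -4  [with CO2=1]  = -4; IceMelt = |Forcing - CO2|  [with Forcing=-4, CO2=1]  = 5; SeaLevel = -IceMelt + 2Forcing + 2  [with IceMelt=5, Forcing=-4]  = -11; Uptake = SeaLevel*Forcing  [with SeaLevel=-11, Forcing=-4]  = 44.
Change = 18 − 44 = -26.

-26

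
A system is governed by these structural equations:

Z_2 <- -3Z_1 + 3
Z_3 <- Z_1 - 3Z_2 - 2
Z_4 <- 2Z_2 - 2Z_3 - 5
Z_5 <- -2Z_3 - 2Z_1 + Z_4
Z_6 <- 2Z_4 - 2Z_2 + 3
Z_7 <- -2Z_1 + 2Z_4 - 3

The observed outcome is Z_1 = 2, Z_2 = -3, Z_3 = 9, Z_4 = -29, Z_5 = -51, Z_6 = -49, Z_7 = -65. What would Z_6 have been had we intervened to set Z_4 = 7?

Under do(Z_4=7), the mechanism Z_4 <- 2Z_2 - 2Z_3 - 5 is discarded; Z_4 is fixed at 7.
Z_2 = -3Z_1 + 3  [with Z_1=2]  = -3
Z_6 = 2Z_4 - 2Z_2 + 3  [with Z_4=7, Z_2=-3]  = 23

23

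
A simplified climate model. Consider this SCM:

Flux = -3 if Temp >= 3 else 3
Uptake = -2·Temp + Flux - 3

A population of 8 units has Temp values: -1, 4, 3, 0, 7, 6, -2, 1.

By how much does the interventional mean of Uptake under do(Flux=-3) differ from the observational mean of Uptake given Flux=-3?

Under do(Flux=-3), Flux's equation is replaced by Flux=-3 for every unit. Per-unit Uptake: -4, -14, -12, -6, -20, -18, -2, -8. Mean = -10.5.
Observing Flux=-3 restricts to units where Flux's equation naturally yields -3: Temp ∈ {4, 3, 7, 6}. In that subpopulation Uptake = -14, -12, -20, -18, mean -16.
Difference = -10.5 − (-16) = 5.5.

5.5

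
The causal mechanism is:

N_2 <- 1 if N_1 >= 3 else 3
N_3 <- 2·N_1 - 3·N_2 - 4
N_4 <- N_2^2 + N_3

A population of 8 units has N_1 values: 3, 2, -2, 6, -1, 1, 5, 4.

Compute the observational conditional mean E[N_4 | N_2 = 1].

3

Conditioning on N_2=1 selects the 4 unit(s) with N_1 ∈ {3, 6, 5, 4}. Their N_4 values: 0, 6, 4, 2. Mean = 3.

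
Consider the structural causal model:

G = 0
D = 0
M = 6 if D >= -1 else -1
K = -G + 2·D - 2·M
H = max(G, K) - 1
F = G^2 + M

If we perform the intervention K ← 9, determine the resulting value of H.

Intervening sets K = 9 and removes its equation (K = -G + 2·D - 2·M).
H = max(G, K) - 1  [with G=0, K=9]  = 8

8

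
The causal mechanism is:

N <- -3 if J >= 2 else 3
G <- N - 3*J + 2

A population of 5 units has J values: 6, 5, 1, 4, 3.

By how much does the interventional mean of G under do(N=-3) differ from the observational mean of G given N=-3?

2.1

do(N=-3) breaks N's dependence on J. With N=-3 fixed, G across the units is -19, -16, -4, -13, -10, mean -12.4.
E[G|N=-3] averages over only the 4 units with N=-3 (J = 6, 5, 4, 3): G = -19, -16, -13, -10, mean -14.5.
Difference = -12.4 − (-14.5) = 2.1.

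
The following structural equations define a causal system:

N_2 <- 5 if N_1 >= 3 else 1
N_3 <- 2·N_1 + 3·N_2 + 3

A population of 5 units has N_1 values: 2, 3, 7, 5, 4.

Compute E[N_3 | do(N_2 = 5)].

The intervention sets N_2=5 in all 5 units regardless of N_1. Recomputing N_3 per unit gives 22, 24, 32, 28, 26; average 26.4.

26.4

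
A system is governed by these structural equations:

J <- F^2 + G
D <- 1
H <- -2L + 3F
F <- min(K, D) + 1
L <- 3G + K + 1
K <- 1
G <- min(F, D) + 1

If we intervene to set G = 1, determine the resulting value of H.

-4

The intervention breaks the incoming arrows to G: G <- min(F, D) + 1 no longer applies, and G = 1.
F = min(K, D) + 1  [with K=1, D=1]  = 2
L = 3G + K + 1  [with G=1, K=1]  = 5
H = -2L + 3F  [with L=5, F=2]  = -4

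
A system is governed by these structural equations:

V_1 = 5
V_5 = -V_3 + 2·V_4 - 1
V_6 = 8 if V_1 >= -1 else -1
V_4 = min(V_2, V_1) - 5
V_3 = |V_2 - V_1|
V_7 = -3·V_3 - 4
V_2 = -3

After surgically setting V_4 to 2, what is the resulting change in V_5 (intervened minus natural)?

Intervening sets V_4 = 2 and removes its equation (V_4 = min(V_2, V_1) - 5).
V_3 = |V_2 - V_1|  [with V_2=-3, V_1=5]  = 8
V_5 = -V_3 + 2·V_4 - 1  [with V_3=8, V_4=2]  = -5
Without intervention: V_3 = |V_2 - V_1|  [with V_2=-3, V_1=5]  = 8; V_4 = min(V_2, V_1) - 5  [with V_2=-3, V_1=5]  = -8; V_5 = -V_3 + 2·V_4 - 1  [with V_3=8, V_4=-8]  = -25.
Change = -5 − (-25) = 20.

20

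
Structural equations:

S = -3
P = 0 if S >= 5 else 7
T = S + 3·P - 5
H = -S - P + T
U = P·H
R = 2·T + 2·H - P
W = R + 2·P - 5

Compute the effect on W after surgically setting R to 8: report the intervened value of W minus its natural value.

-29

Intervening sets R = 8 and removes its equation (R = 2·T + 2·H - P).
P = 0 if S >= 5 else 7  [with S=-3]  = 7
W = R + 2·P - 5  [with R=8, P=7]  = 17
Without intervention: P = 0 if S >= 5 else 7  [with S=-3]  = 7; T = S + 3·P - 5  [with S=-3, P=7]  = 13; H = -S - P + T  [with S=-3, P=7, T=13]  = 9; R = 2·T + 2·H - P  [with T=13, H=9, P=7]  = 37; W = R + 2·P - 5  [with R=37, P=7]  = 46.
Change = 17 − 46 = -29.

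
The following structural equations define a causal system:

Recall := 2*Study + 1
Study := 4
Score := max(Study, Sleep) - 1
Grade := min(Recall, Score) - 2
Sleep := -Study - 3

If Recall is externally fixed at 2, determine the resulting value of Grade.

Intervening sets Recall = 2 and removes its equation (Recall := 2*Study + 1).
Sleep = -Study - 3  [with Study=4]  = -7
Score = max(Study, Sleep) - 1  [with Study=4, Sleep=-7]  = 3
Grade = min(Recall, Score) - 2  [with Recall=2, Score=3]  = 0

0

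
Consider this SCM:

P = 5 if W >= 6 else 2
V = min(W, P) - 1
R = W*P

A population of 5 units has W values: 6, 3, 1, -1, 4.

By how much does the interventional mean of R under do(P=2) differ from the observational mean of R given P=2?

do(P=2) breaks P's dependence on W. With P=2 fixed, R across the units is 12, 6, 2, -2, 8, mean 5.2.
E[R|P=2] averages over only the 4 units with P=2 (W = 3, 1, -1, 4): R = 6, 2, -2, 8, mean 3.5.
Difference = 5.2 − 3.5 = 1.7.

1.7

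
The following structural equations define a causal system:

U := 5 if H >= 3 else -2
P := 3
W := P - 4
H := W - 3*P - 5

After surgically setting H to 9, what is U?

The intervention breaks the incoming arrows to H: H := W - 3*P - 5 no longer applies, and H = 9.
U = 5 if H >= 3 else -2  [with H=9]  = 5

5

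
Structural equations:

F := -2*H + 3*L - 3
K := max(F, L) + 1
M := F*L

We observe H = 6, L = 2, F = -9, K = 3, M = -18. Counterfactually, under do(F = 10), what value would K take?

11

The intervention breaks the incoming arrows to F: F := -2*H + 3*L - 3 no longer applies, and F = 10.
K = max(F, L) + 1  [with F=10, L=2]  = 11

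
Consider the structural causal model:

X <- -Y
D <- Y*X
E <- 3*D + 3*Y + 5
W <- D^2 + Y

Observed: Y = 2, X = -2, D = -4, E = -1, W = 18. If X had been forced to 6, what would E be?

47

Under do(X=6), the mechanism X <- -Y is discarded; X is fixed at 6.
D = Y*X  [with Y=2, X=6]  = 12
E = 3*D + 3*Y + 5  [with D=12, Y=2]  = 47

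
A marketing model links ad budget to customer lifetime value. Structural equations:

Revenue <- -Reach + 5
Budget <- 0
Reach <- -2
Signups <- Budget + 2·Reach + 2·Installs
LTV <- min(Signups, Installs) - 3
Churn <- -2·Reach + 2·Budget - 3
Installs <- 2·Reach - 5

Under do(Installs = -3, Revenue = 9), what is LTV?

-13

Under do(Installs = -3, Revenue = 9), each intervened variable's structural equation is replaced by its fixed value.
Signups = Budget + 2·Reach + 2·Installs  [with Budget=0, Reach=-2, Installs=-3]  = -10
LTV = min(Signups, Installs) - 3  [with Signups=-10, Installs=-3]  = -13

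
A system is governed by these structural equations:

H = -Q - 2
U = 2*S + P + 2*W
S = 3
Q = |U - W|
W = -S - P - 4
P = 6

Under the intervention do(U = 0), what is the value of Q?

13

Intervening sets U = 0 and removes its equation (U = 2*S + P + 2*W).
W = -S - P - 4  [with S=3, P=6]  = -13
Q = |U - W|  [with U=0, W=-13]  = 13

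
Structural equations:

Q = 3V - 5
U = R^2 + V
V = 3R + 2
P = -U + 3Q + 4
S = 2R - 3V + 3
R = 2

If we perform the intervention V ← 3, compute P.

9

Under do(V=3), the mechanism V = 3R + 2 is discarded; V is fixed at 3.
Q = 3V - 5  [with V=3]  = 4
U = R^2 + V  [with R=2, V=3]  = 7
P = -U + 3Q + 4  [with U=7, Q=4]  = 9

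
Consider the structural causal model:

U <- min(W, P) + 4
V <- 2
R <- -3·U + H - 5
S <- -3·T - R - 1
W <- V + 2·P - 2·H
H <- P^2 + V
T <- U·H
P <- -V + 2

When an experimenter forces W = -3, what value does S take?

do(W=-3) replaces the equation W <- V + 2·P - 2·H with the constant W = -3.
P = -V + 2  [with V=2]  = 0
H = P^2 + V  [with P=0, V=2]  = 2
U = min(W, P) + 4  [with W=-3, P=0]  = 1
T = U·H  [with U=1, H=2]  = 2
R = -3·U + H - 5  [with U=1, H=2]  = -6
S = -3·T - R - 1  [with T=2, R=-6]  = -1

-1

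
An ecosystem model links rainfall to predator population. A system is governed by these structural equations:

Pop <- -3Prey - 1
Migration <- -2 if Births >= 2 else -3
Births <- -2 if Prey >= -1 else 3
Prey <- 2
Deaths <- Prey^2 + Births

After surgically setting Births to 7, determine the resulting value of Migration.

Under do(Births=7), the mechanism Births <- -2 if Prey >= -1 else 3 is discarded; Births is fixed at 7.
Migration = -2 if Births >= 2 else -3  [with Births=7]  = -2

-2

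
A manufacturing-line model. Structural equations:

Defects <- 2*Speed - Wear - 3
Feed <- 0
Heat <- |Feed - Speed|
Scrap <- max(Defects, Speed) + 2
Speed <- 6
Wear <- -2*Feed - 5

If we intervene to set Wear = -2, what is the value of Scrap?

13

Under do(Wear=-2), the mechanism Wear <- -2*Feed - 5 is discarded; Wear is fixed at -2.
Defects = 2*Speed - Wear - 3  [with Speed=6, Wear=-2]  = 11
Scrap = max(Defects, Speed) + 2  [with Defects=11, Speed=6]  = 13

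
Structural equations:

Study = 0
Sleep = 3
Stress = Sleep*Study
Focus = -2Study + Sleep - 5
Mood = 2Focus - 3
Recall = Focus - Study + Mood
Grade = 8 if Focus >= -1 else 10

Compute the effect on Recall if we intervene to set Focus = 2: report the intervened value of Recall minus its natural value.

Under do(Focus=2), the mechanism Focus = -2Study + Sleep - 5 is discarded; Focus is fixed at 2.
Mood = 2Focus - 3  [with Focus=2]  = 1
Recall = Focus - Study + Mood  [with Focus=2, Study=0, Mood=1]  = 3
Without intervention: Focus = -2Study + Sleep - 5  [with Study=0, Sleep=3]  = -2; Mood = 2Focus - 3  [with Focus=-2]  = -7; Recall = Focus - Study + Mood  [with Focus=-2, Study=0, Mood=-7]  = -9.
Change = 3 − (-9) = 12.

12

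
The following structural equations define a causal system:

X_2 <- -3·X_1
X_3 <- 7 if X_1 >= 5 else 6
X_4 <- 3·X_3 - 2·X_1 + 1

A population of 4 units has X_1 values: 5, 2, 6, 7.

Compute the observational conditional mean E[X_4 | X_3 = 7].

10

Conditioning on X_3=7 selects the 3 unit(s) with X_1 ∈ {5, 6, 7}. Their X_4 values: 12, 10, 8. Mean = 10.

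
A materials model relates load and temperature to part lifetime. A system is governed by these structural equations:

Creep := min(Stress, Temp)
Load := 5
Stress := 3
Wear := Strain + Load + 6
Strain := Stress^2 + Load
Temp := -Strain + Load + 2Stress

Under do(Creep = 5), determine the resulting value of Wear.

The intervention breaks the incoming arrows to Creep: Creep := min(Stress, Temp) no longer applies, and Creep = 5.
Since Wear is not a descendant of the intervened variable, it is unaffected.
Strain = Stress^2 + Load  [with Stress=3, Load=5]  = 14
Wear = Strain + Load + 6  [with Strain=14, Load=5]  = 25

25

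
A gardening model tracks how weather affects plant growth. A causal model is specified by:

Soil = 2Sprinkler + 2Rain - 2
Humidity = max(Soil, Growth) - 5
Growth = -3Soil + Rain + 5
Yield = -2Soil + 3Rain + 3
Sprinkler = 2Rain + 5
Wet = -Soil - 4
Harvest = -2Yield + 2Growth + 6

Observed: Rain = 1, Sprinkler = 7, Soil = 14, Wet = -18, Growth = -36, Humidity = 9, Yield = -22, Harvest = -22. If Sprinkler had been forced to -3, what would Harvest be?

do(Sprinkler=-3) replaces the equation Sprinkler = 2Rain + 5 with the constant Sprinkler = -3.
Soil = 2Sprinkler + 2Rain - 2  [with Sprinkler=-3, Rain=1]  = -6
Growth = -3Soil + Rain + 5  [with Soil=-6, Rain=1]  = 24
Yield = -2Soil + 3Rain + 3  [with Soil=-6, Rain=1]  = 18
Harvest = -2Yield + 2Growth + 6  [with Yield=18, Growth=24]  = 18

18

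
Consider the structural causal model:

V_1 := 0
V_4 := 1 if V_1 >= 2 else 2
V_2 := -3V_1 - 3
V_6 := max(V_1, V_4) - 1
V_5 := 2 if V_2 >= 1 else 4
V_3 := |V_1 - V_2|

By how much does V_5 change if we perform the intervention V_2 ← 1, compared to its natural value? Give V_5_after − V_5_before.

do(V_2=1) replaces the equation V_2 := -3V_1 - 3 with the constant V_2 = 1.
V_5 = 2 if V_2 >= 1 else 4  [with V_2=1]  = 2
Without intervention: V_2 = -3V_1 - 3  [with V_1=0]  = -3; V_5 = 2 if V_2 >= 1 else 4  [with V_2=-3]  = 4.
Change = 2 − 4 = -2.

-2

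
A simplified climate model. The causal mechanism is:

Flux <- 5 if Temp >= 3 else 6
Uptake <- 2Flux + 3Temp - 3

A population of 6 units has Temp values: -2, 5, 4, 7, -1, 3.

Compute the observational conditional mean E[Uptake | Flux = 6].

Observing Flux=6 restricts to units where Flux's equation naturally yields 6: Temp ∈ {-2, -1}. In that subpopulation Uptake = 3, 6, mean 4.5.

4.5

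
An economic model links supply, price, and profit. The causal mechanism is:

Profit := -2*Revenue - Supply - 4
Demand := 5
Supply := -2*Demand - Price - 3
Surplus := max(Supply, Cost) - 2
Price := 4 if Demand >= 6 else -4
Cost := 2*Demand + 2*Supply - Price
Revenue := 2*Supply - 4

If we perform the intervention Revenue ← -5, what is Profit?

The intervention breaks the incoming arrows to Revenue: Revenue := 2*Supply - 4 no longer applies, and Revenue = -5.
Price = 4 if Demand >= 6 else -4  [with Demand=5]  = -4
Supply = -2*Demand - Price - 3  [with Demand=5, Price=-4]  = -9
Profit = -2*Revenue - Supply - 4  [with Revenue=-5, Supply=-9]  = 15

15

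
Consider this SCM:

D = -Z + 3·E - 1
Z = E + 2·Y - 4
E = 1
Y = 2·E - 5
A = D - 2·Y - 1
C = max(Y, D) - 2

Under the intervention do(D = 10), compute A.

15

Under do(D=10), the mechanism D = -Z + 3·E - 1 is discarded; D is fixed at 10.
Y = 2·E - 5  [with E=1]  = -3
A = D - 2·Y - 1  [with D=10, Y=-3]  = 15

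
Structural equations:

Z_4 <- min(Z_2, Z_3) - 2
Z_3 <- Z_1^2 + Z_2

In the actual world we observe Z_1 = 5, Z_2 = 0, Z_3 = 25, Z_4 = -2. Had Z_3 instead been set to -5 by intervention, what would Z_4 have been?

-7

The intervention breaks the incoming arrows to Z_3: Z_3 <- Z_1^2 + Z_2 no longer applies, and Z_3 = -5.
Z_4 = min(Z_2, Z_3) - 2  [with Z_2=0, Z_3=-5]  = -7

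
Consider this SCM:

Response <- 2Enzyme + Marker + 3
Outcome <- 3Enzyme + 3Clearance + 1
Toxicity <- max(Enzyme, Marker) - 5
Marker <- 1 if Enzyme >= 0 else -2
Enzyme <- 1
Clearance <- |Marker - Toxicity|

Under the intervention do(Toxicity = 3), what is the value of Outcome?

Under do(Toxicity=3), the mechanism Toxicity <- max(Enzyme, Marker) - 5 is discarded; Toxicity is fixed at 3.
Marker = 1 if Enzyme >= 0 else -2  [with Enzyme=1]  = 1
Clearance = |Marker - Toxicity|  [with Marker=1, Toxicity=3]  = 2
Outcome = 3Enzyme + 3Clearance + 1  [with Enzyme=1, Clearance=2]  = 10

10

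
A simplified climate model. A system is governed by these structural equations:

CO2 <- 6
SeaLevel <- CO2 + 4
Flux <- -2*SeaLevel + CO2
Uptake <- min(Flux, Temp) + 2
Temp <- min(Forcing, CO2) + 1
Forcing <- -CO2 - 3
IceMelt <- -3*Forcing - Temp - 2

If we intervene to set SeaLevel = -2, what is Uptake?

Under do(SeaLevel=-2), the mechanism SeaLevel <- CO2 + 4 is discarded; SeaLevel is fixed at -2.
Forcing = -CO2 - 3  [with CO2=6]  = -9
Temp = min(Forcing, CO2) + 1  [with Forcing=-9, CO2=6]  = -8
Flux = -2*SeaLevel + CO2  [with SeaLevel=-2, CO2=6]  = 10
Uptake = min(Flux, Temp) + 2  [with Flux=10, Temp=-8]  = -6

-6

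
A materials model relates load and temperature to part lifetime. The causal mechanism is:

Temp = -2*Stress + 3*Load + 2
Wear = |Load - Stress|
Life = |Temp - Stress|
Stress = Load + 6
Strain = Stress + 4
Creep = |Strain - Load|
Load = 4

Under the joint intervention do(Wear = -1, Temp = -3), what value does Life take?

13

Under do(Wear = -1, Temp = -3), each intervened variable's structural equation is replaced by its fixed value.
Stress = Load + 6  [with Load=4]  = 10
Life = |Temp - Stress|  [with Temp=-3, Stress=10]  = 13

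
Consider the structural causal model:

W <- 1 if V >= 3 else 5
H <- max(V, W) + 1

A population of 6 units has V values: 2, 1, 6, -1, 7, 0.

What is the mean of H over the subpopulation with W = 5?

6

Observing W=5 restricts to units where W's equation naturally yields 5: V ∈ {2, 1, -1, 0}. In that subpopulation H = 6, 6, 6, 6, mean 6.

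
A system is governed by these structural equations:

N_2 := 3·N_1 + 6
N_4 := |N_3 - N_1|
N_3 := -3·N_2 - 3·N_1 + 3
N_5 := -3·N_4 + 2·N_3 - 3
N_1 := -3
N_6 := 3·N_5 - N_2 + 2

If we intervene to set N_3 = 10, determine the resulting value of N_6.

The intervention breaks the incoming arrows to N_3: N_3 := -3·N_2 - 3·N_1 + 3 no longer applies, and N_3 = 10.
N_2 = 3·N_1 + 6  [with N_1=-3]  = -3
N_4 = |N_3 - N_1|  [with N_3=10, N_1=-3]  = 13
N_5 = -3·N_4 + 2·N_3 - 3  [with N_4=13, N_3=10]  = -22
N_6 = 3·N_5 - N_2 + 2  [with N_5=-22, N_2=-3]  = -61

-61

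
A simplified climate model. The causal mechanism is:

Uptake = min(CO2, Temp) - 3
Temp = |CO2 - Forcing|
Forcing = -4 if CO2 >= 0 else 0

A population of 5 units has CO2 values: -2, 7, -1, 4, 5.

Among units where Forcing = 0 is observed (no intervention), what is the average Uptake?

-4.5

E[Uptake|Forcing=0] averages over only the 2 units with Forcing=0 (CO2 = -2, -1): Uptake = -5, -4, mean -4.5.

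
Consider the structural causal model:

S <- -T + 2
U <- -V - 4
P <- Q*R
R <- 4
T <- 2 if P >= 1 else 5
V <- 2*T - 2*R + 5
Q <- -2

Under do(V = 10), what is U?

The intervention breaks the incoming arrows to V: V <- 2*T - 2*R + 5 no longer applies, and V = 10.
U = -V - 4  [with V=10]  = -14

-14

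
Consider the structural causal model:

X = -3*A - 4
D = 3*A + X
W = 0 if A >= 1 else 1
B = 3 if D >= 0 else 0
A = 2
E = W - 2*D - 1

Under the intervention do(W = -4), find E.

do(W=-4) replaces the equation W = 0 if A >= 1 else 1 with the constant W = -4.
X = -3*A - 4  [with A=2]  = -10
D = 3*A + X  [with A=2, X=-10]  = -4
E = W - 2*D - 1  [with W=-4, D=-4]  = 3

3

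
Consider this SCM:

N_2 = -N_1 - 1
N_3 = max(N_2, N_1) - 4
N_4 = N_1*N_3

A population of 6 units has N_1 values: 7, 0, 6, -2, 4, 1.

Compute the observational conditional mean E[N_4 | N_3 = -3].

1.5

Conditioning on N_3=-3 selects the 2 unit(s) with N_1 ∈ {-2, 1}. Their N_4 values: 6, -3. Mean = 1.5.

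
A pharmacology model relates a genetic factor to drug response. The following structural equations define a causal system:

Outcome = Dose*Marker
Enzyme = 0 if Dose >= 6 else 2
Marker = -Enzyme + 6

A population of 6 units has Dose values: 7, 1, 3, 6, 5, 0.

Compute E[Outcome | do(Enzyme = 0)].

22

Under do(Enzyme=0), Enzyme's equation is replaced by Enzyme=0 for every unit. Per-unit Outcome: 42, 6, 18, 36, 30, 0. Mean = 22.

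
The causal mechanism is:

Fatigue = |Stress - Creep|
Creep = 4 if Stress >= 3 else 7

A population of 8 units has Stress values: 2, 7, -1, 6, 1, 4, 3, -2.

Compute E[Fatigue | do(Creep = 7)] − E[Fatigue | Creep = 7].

-2.5

do(Creep=7) breaks Creep's dependence on Stress. With Creep=7 fixed, Fatigue across the units is 5, 0, 8, 1, 6, 3, 4, 9, mean 4.5.
Observing Creep=7 restricts to units where Creep's equation naturally yields 7: Stress ∈ {2, -1, 1, -2}. In that subpopulation Fatigue = 5, 8, 6, 9, mean 7.
Difference = 4.5 − 7 = -2.5.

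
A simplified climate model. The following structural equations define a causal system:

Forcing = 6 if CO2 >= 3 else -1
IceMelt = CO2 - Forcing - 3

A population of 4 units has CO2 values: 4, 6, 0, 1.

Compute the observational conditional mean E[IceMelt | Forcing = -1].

-1.5

Observing Forcing=-1 restricts to units where Forcing's equation naturally yields -1: CO2 ∈ {0, 1}. In that subpopulation IceMelt = -2, -1, mean -1.5.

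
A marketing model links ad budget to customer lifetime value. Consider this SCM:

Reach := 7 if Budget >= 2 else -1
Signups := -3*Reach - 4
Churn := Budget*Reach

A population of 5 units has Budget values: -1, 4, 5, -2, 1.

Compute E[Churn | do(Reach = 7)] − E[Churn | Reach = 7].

-21.7

do(Reach=7) breaks Reach's dependence on Budget. With Reach=7 fixed, Churn across the units is -7, 28, 35, -14, 7, mean 9.8.
Observing Reach=7 restricts to units where Reach's equation naturally yields 7: Budget ∈ {4, 5}. In that subpopulation Churn = 28, 35, mean 31.5.
Difference = 9.8 − 31.5 = -21.7.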